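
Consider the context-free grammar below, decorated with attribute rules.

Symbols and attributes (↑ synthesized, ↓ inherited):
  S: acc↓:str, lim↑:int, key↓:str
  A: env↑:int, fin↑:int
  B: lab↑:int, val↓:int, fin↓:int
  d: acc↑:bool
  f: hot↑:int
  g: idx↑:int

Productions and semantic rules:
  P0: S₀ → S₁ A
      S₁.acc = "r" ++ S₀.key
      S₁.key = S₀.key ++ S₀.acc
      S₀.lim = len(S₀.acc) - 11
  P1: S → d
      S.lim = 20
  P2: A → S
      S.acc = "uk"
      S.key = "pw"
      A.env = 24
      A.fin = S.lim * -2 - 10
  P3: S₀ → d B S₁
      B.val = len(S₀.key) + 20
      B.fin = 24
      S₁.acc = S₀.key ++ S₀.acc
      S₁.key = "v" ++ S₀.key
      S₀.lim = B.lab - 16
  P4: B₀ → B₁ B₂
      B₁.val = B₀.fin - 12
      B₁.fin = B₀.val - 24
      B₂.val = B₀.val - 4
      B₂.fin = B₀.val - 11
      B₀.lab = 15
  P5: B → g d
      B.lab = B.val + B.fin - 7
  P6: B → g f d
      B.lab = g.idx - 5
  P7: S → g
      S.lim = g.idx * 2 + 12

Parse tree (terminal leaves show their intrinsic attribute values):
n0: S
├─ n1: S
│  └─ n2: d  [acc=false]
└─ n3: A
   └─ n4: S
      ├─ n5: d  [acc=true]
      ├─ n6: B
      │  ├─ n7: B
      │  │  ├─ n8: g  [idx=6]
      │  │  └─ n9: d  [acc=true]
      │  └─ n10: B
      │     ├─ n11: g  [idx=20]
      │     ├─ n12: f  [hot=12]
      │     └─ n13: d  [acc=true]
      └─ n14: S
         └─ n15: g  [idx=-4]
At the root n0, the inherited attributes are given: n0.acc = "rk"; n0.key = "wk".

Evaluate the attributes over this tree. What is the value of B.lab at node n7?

3

1. n0.acc = "rk"  [given at root]
2. n0.key = "wk"  [given at root]
3. n1.acc = "rwk"  ["r" ++ S₀.key]
4. n1.key = "wkrk"  [S₀.key ++ S₀.acc]
5. n2.acc = false  [terminal]
6. n1.lim = 20  [20]
7. n4.acc = "uk"  ["uk"]
8. n4.key = "pw"  ["pw"]
9. n5.acc = true  [terminal]
10. n6.val = 22  [len(S₀.key) + 20]
11. n6.fin = 24  [24]
12. n7.val = 12  [B₀.fin - 12]
13. n7.fin = -2  [B₀.val - 24]
14. n8.idx = 6  [terminal]
15. n9.acc = true  [terminal]
16. n7.lab = 3  [B.val + B.fin - 7]
17. n10.val = 18  [B₀.val - 4]
18. n10.fin = 11  [B₀.val - 11]
19. n11.idx = 20  [terminal]
20. n12.hot = 12  [terminal]
21. n13.acc = true  [terminal]
22. n10.lab = 15  [g.idx - 5]
23. n6.lab = 15  [15]
24. n14.acc = "pwuk"  [S₀.key ++ S₀.acc]
25. n14.key = "vpw"  ["v" ++ S₀.key]
26. n15.idx = -4  [terminal]
27. n14.lim = 4  [g.idx * 2 + 12]
28. n4.lim = -1  [B.lab - 16]
29. n3.env = 24  [24]
30. n3.fin = -8  [S.lim * -2 - 10]
31. n0.lim = -9  [len(S₀.acc) - 11]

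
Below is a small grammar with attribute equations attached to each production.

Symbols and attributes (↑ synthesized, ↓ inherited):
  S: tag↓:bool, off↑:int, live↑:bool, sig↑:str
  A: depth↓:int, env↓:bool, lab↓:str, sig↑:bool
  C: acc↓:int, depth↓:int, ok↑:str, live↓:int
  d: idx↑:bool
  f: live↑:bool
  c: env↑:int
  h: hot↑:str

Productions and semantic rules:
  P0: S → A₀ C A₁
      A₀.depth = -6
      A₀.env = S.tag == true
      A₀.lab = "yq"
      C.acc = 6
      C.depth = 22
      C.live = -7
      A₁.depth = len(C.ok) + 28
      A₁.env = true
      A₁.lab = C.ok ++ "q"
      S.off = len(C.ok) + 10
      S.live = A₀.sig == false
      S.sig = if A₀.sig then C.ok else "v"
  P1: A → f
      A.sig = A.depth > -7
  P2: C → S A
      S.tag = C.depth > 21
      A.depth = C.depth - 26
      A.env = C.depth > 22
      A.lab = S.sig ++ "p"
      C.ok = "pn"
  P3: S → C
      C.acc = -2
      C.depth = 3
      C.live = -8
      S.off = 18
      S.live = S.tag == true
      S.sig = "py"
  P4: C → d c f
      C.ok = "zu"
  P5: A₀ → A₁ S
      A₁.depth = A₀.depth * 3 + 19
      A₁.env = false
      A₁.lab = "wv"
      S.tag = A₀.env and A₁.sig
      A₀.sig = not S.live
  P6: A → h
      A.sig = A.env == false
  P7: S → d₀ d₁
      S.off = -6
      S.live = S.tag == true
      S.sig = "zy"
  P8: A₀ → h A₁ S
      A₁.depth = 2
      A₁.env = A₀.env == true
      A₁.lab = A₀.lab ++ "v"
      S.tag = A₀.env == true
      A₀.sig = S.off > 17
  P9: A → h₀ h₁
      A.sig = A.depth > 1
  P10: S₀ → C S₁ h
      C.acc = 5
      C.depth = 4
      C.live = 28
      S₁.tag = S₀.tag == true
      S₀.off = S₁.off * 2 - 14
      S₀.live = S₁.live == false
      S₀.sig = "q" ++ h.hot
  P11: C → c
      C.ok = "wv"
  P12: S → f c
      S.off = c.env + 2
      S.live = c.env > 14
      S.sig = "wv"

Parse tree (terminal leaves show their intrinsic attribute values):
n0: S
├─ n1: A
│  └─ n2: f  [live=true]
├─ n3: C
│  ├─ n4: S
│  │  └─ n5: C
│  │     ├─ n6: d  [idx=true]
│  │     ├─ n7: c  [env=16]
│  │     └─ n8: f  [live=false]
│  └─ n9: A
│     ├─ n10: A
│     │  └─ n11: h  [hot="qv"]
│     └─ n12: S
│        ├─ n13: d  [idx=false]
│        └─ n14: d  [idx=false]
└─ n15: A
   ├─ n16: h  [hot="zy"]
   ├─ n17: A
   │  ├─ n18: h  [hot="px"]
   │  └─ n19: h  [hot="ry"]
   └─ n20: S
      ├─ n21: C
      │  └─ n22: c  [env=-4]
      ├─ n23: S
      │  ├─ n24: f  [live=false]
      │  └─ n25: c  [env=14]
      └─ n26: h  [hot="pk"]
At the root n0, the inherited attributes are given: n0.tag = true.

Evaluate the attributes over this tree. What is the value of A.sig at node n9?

1. n0.tag = true  [given at root]
2. n1.depth = -6  [-6]
3. n1.env = true  [S.tag == true]
4. n1.lab = "yq"  ["yq"]
5. n2.live = true  [terminal]
6. n1.sig = true  [A.depth > -7]
7. n3.acc = 6  [6]
8. n3.depth = 22  [22]
9. n3.live = -7  [-7]
10. n4.tag = true  [C.depth > 21]
11. n5.acc = -2  [-2]
12. n5.depth = 3  [3]
13. n5.live = -8  [-8]
14. n6.idx = true  [terminal]
15. n7.env = 16  [terminal]
16. n8.live = false  [terminal]
17. n5.ok = "zu"  ["zu"]
18. n4.off = 18  [18]
19. n4.live = true  [S.tag == true]
20. n4.sig = "py"  ["py"]
21. n9.depth = -4  [C.depth - 26]
22. n9.env = false  [C.depth > 22]
23. n9.lab = "pyp"  [S.sig ++ "p"]
24. n10.depth = 7  [A₀.depth * 3 + 19]
25. n10.env = false  [false]
26. n10.lab = "wv"  ["wv"]
27. n11.hot = "qv"  [terminal]
28. n10.sig = true  [A.env == false]
29. n12.tag = false  [A₀.env and A₁.sig]
30. n13.idx = false  [terminal]
31. n14.idx = false  [terminal]
32. n12.off = -6  [-6]
33. n12.live = false  [S.tag == true]
34. n12.sig = "zy"  ["zy"]
35. n9.sig = true  [not S.live]
36. n3.ok = "pn"  ["pn"]
37. n15.depth = 30  [len(C.ok) + 28]
38. n15.env = true  [true]
39. n15.lab = "pnq"  [C.ok ++ "q"]
40. n16.hot = "zy"  [terminal]
41. n17.depth = 2  [2]
42. n17.env = true  [A₀.env == true]
43. n17.lab = "pnqv"  [A₀.lab ++ "v"]
44. n18.hot = "px"  [terminal]
45. n19.hot = "ry"  [terminal]
46. n17.sig = true  [A.depth > 1]
47. n20.tag = true  [A₀.env == true]
48. n21.acc = 5  [5]
49. n21.depth = 4  [4]
50. n21.live = 28  [28]
51. n22.env = -4  [terminal]
52. n21.ok = "wv"  ["wv"]
53. n23.tag = true  [S₀.tag == true]
54. n24.live = false  [terminal]
55. n25.env = 14  [terminal]
56. n23.off = 16  [c.env + 2]
57. n23.live = false  [c.env > 14]
58. n23.sig = "wv"  ["wv"]
59. n26.hot = "pk"  [terminal]
60. n20.off = 18  [S₁.off * 2 - 14]
61. n20.live = true  [S₁.live == false]
62. n20.sig = "qpk"  ["q" ++ h.hot]
63. n15.sig = true  [S.off > 17]
64. n0.off = 12  [len(C.ok) + 10]
65. n0.live = false  [A₀.sig == false]
66. n0.sig = "pn"  [if A₀.sig then C.ok else "v"]

true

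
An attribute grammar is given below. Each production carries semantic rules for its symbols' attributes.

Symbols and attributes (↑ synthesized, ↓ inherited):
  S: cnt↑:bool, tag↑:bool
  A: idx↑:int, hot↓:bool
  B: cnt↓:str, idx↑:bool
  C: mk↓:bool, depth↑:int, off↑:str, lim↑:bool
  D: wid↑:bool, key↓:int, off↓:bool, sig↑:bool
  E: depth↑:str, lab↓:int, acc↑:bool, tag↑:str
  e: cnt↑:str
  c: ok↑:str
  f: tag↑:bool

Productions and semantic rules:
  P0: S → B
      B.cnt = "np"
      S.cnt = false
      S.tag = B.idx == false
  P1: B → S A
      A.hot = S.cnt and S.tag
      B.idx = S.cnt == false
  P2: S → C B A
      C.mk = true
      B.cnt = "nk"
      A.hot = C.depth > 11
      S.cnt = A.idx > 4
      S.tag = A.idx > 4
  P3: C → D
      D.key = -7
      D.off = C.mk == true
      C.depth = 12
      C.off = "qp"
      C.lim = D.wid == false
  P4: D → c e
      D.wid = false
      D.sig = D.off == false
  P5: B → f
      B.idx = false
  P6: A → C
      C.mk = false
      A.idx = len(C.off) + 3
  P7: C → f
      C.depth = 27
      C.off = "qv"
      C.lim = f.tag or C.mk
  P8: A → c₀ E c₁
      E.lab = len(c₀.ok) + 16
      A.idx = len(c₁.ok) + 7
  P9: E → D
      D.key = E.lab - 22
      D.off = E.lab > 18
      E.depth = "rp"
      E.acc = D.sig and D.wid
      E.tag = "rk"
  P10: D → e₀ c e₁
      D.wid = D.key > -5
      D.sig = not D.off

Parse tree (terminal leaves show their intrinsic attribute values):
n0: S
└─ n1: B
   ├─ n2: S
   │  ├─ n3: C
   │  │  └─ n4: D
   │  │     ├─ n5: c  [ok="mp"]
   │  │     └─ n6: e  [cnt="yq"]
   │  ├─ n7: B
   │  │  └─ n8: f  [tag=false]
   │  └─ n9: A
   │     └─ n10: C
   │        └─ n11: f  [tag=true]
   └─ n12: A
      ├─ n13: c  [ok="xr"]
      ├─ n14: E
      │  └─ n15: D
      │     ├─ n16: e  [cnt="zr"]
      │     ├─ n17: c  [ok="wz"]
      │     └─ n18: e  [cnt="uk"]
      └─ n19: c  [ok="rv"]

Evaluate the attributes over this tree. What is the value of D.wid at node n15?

1. n1.cnt = "np"  ["np"]
2. n3.mk = true  [true]
3. n4.key = -7  [-7]
4. n4.off = true  [C.mk == true]
5. n5.ok = "mp"  [terminal]
6. n6.cnt = "yq"  [terminal]
7. n4.wid = false  [false]
8. n4.sig = false  [D.off == false]
9. n3.depth = 12  [12]
10. n3.off = "qp"  ["qp"]
11. n3.lim = true  [D.wid == false]
12. n7.cnt = "nk"  ["nk"]
13. n8.tag = false  [terminal]
14. n7.idx = false  [false]
15. n9.hot = true  [C.depth > 11]
16. n10.mk = false  [false]
17. n11.tag = true  [terminal]
18. n10.depth = 27  [27]
19. n10.off = "qv"  ["qv"]
20. n10.lim = true  [f.tag or C.mk]
21. n9.idx = 5  [len(C.off) + 3]
22. n2.cnt = true  [A.idx > 4]
23. n2.tag = true  [A.idx > 4]
24. n12.hot = true  [S.cnt and S.tag]
25. n13.ok = "xr"  [terminal]
26. n14.lab = 18  [len(c₀.ok) + 16]
27. n15.key = -4  [E.lab - 22]
28. n15.off = false  [E.lab > 18]
29. n16.cnt = "zr"  [terminal]
30. n17.ok = "wz"  [terminal]
31. n18.cnt = "uk"  [terminal]
32. n15.wid = true  [D.key > -5]
33. n15.sig = true  [not D.off]
34. n14.depth = "rp"  ["rp"]
35. n14.acc = true  [D.sig and D.wid]
36. n14.tag = "rk"  ["rk"]
37. n19.ok = "rv"  [terminal]
38. n12.idx = 9  [len(c₁.ok) + 7]
39. n1.idx = false  [S.cnt == false]
40. n0.cnt = false  [false]
41. n0.tag = true  [B.idx == false]

true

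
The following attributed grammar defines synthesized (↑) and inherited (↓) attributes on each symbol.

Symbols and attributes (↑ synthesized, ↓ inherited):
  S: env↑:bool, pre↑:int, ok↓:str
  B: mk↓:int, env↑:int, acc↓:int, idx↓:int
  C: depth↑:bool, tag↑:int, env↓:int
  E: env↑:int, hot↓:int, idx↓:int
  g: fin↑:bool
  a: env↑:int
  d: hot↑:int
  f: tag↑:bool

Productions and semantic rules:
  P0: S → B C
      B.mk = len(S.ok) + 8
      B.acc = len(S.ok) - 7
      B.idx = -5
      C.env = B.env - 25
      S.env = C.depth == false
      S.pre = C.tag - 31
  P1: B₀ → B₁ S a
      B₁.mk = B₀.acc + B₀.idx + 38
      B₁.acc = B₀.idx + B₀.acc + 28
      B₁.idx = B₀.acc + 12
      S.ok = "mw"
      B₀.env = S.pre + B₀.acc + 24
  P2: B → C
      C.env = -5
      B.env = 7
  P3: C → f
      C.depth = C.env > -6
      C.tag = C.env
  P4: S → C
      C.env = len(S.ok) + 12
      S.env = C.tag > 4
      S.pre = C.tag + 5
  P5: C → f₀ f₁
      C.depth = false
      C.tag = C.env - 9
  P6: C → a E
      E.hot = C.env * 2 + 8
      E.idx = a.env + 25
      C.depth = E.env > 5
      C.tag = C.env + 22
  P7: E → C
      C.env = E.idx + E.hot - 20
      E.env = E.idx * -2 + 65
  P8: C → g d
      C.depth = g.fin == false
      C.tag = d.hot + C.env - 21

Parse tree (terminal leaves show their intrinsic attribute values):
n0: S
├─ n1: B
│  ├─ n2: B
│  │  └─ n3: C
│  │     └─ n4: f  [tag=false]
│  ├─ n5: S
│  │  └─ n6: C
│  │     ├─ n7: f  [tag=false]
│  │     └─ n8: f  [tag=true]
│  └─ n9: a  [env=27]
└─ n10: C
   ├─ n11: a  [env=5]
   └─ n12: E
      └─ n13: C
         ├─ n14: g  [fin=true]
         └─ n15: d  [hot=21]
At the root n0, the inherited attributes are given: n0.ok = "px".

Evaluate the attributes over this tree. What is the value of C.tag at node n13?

1. n0.ok = "px"  [given at root]
2. n1.mk = 10  [len(S.ok) + 8]
3. n1.acc = -5  [len(S.ok) - 7]
4. n1.idx = -5  [-5]
5. n2.mk = 28  [B₀.acc + B₀.idx + 38]
6. n2.acc = 18  [B₀.idx + B₀.acc + 28]
7. n2.idx = 7  [B₀.acc + 12]
8. n3.env = -5  [-5]
9. n4.tag = false  [terminal]
10. n3.depth = true  [C.env > -6]
11. n3.tag = -5  [C.env]
12. n2.env = 7  [7]
13. n5.ok = "mw"  ["mw"]
14. n6.env = 14  [len(S.ok) + 12]
15. n7.tag = false  [terminal]
16. n8.tag = true  [terminal]
17. n6.depth = false  [false]
18. n6.tag = 5  [C.env - 9]
19. n5.env = true  [C.tag > 4]
20. n5.pre = 10  [C.tag + 5]
21. n9.env = 27  [terminal]
22. n1.env = 29  [S.pre + B₀.acc + 24]
23. n10.env = 4  [B.env - 25]
24. n11.env = 5  [terminal]
25. n12.hot = 16  [C.env * 2 + 8]
26. n12.idx = 30  [a.env + 25]
27. n13.env = 26  [E.idx + E.hot - 20]
28. n14.fin = true  [terminal]
29. n15.hot = 21  [terminal]
30. n13.depth = false  [g.fin == false]
31. n13.tag = 26  [d.hot + C.env - 21]
32. n12.env = 5  [E.idx * -2 + 65]
33. n10.depth = false  [E.env > 5]
34. n10.tag = 26  [C.env + 22]
35. n0.env = true  [C.depth == false]
36. n0.pre = -5  [C.tag - 31]

26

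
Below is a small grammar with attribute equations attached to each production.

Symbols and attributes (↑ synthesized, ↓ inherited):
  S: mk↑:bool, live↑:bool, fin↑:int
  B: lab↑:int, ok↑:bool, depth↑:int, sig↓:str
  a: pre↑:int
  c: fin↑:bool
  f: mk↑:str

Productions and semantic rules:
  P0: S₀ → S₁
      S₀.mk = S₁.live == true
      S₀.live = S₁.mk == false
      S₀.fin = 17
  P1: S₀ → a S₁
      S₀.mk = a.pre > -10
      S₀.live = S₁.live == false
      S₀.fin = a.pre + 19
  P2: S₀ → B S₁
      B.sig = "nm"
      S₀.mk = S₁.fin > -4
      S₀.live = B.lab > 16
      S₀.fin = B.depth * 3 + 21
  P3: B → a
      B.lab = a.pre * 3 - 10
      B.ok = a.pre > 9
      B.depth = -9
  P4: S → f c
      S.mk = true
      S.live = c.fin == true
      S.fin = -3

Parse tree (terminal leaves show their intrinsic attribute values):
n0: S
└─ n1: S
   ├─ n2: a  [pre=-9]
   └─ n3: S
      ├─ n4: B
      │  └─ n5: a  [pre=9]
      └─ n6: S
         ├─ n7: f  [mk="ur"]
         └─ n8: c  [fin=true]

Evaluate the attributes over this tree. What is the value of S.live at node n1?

1. n2.pre = -9  [terminal]
2. n4.sig = "nm"  ["nm"]
3. n5.pre = 9  [terminal]
4. n4.lab = 17  [a.pre * 3 - 10]
5. n4.ok = false  [a.pre > 9]
6. n4.depth = -9  [-9]
7. n7.mk = "ur"  [terminal]
8. n8.fin = true  [terminal]
9. n6.mk = true  [true]
10. n6.live = true  [c.fin == true]
11. n6.fin = -3  [-3]
12. n3.mk = true  [S₁.fin > -4]
13. n3.live = true  [B.lab > 16]
14. n3.fin = -6  [B.depth * 3 + 21]
15. n1.mk = true  [a.pre > -10]
16. n1.live = false  [S₁.live == false]
17. n1.fin = 10  [a.pre + 19]
18. n0.mk = false  [S₁.live == true]
19. n0.live = false  [S₁.mk == false]
20. n0.fin = 17  [17]

false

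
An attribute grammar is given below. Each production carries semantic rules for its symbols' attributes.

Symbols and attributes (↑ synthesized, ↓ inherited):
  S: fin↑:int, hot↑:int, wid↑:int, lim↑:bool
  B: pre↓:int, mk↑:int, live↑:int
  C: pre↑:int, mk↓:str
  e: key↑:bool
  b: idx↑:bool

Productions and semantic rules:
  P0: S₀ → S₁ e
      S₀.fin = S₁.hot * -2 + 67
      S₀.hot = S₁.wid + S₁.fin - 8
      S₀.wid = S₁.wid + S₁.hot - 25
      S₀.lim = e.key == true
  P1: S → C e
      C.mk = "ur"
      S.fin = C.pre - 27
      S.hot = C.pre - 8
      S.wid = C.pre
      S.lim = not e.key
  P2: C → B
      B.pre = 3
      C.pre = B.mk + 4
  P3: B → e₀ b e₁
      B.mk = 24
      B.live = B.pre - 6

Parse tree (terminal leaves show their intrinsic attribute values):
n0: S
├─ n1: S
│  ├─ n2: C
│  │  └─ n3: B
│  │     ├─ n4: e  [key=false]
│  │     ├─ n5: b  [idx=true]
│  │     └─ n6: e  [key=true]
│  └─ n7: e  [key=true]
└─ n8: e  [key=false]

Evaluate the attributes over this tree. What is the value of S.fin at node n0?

27

1. n2.mk = "ur"  ["ur"]
2. n3.pre = 3  [3]
3. n4.key = false  [terminal]
4. n5.idx = true  [terminal]
5. n6.key = true  [terminal]
6. n3.mk = 24  [24]
7. n3.live = -3  [B.pre - 6]
8. n2.pre = 28  [B.mk + 4]
9. n7.key = true  [terminal]
10. n1.fin = 1  [C.pre - 27]
11. n1.hot = 20  [C.pre - 8]
12. n1.wid = 28  [C.pre]
13. n1.lim = false  [not e.key]
14. n8.key = false  [terminal]
15. n0.fin = 27  [S₁.hot * -2 + 67]
16. n0.hot = 21  [S₁.wid + S₁.fin - 8]
17. n0.wid = 23  [S₁.wid + S₁.hot - 25]
18. n0.lim = false  [e.key == true]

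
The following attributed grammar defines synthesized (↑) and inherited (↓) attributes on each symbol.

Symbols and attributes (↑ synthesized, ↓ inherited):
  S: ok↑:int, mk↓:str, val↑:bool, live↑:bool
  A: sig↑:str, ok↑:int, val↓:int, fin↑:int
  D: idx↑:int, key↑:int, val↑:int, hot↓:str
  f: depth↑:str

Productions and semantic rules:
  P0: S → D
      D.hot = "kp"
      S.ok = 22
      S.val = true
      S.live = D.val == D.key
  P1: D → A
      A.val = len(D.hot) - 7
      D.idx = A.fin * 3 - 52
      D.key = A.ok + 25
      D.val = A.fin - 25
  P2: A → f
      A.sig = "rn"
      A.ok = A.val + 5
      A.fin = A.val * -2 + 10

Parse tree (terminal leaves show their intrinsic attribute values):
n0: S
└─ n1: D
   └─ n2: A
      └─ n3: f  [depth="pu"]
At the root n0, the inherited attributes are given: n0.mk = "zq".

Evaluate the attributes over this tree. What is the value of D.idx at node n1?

8

1. n0.mk = "zq"  [given at root]
2. n1.hot = "kp"  ["kp"]
3. n2.val = -5  [len(D.hot) - 7]
4. n3.depth = "pu"  [terminal]
5. n2.sig = "rn"  ["rn"]
6. n2.ok = 0  [A.val + 5]
7. n2.fin = 20  [A.val * -2 + 10]
8. n1.idx = 8  [A.fin * 3 - 52]
9. n1.key = 25  [A.ok + 25]
10. n1.val = -5  [A.fin - 25]
11. n0.ok = 22  [22]
12. n0.val = true  [true]
13. n0.live = false  [D.val == D.key]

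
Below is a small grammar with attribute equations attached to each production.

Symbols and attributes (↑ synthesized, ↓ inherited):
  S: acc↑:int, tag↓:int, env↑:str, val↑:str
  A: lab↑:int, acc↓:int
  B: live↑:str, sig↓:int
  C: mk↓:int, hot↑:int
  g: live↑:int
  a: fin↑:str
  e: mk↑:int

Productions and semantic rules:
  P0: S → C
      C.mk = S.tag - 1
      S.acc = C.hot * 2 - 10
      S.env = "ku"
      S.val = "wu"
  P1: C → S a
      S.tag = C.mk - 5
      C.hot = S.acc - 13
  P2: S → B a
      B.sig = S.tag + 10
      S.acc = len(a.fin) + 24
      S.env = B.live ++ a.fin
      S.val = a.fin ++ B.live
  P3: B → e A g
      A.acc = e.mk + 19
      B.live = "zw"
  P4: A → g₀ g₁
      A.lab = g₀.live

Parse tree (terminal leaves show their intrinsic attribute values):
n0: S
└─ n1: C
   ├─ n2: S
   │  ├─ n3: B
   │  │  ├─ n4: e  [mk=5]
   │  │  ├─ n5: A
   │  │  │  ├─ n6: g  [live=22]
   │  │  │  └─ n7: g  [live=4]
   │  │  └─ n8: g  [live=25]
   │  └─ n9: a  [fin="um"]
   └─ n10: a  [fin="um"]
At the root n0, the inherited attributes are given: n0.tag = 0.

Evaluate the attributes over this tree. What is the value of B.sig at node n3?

4

1. n0.tag = 0  [given at root]
2. n1.mk = -1  [S.tag - 1]
3. n2.tag = -6  [C.mk - 5]
4. n3.sig = 4  [S.tag + 10]
5. n4.mk = 5  [terminal]
6. n5.acc = 24  [e.mk + 19]
7. n6.live = 22  [terminal]
8. n7.live = 4  [terminal]
9. n5.lab = 22  [g₀.live]
10. n8.live = 25  [terminal]
11. n3.live = "zw"  ["zw"]
12. n9.fin = "um"  [terminal]
13. n2.acc = 26  [len(a.fin) + 24]
14. n2.env = "zwum"  [B.live ++ a.fin]
15. n2.val = "umzw"  [a.fin ++ B.live]
16. n10.fin = "um"  [terminal]
17. n1.hot = 13  [S.acc - 13]
18. n0.acc = 16  [C.hot * 2 - 10]
19. n0.env = "ku"  ["ku"]
20. n0.val = "wu"  ["wu"]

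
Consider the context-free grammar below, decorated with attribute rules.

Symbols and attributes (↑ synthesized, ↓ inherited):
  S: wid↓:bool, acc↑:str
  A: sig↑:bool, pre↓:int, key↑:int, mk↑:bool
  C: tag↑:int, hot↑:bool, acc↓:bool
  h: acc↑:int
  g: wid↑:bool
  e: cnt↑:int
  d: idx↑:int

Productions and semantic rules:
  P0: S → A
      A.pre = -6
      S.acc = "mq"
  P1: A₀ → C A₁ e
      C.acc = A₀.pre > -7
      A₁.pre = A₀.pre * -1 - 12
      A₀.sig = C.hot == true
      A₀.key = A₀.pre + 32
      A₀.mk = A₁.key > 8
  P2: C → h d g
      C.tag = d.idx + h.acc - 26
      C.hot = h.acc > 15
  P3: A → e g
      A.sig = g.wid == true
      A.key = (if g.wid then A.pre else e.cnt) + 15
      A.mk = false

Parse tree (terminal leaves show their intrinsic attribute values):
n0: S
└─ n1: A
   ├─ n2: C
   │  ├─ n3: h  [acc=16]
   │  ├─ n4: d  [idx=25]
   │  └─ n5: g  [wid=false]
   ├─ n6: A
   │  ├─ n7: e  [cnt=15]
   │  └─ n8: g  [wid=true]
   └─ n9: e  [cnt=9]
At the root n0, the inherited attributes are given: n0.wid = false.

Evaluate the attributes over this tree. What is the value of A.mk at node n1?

1. n0.wid = false  [given at root]
2. n1.pre = -6  [-6]
3. n2.acc = true  [A₀.pre > -7]
4. n3.acc = 16  [terminal]
5. n4.idx = 25  [terminal]
6. n5.wid = false  [terminal]
7. n2.tag = 15  [d.idx + h.acc - 26]
8. n2.hot = true  [h.acc > 15]
9. n6.pre = -6  [A₀.pre * -1 - 12]
10. n7.cnt = 15  [terminal]
11. n8.wid = true  [terminal]
12. n6.sig = true  [g.wid == true]
13. n6.key = 9  [(if g.wid then A.pre else e.cnt) + 15]
14. n6.mk = false  [false]
15. n9.cnt = 9  [terminal]
16. n1.sig = true  [C.hot == true]
17. n1.key = 26  [A₀.pre + 32]
18. n1.mk = true  [A₁.key > 8]
19. n0.acc = "mq"  ["mq"]

true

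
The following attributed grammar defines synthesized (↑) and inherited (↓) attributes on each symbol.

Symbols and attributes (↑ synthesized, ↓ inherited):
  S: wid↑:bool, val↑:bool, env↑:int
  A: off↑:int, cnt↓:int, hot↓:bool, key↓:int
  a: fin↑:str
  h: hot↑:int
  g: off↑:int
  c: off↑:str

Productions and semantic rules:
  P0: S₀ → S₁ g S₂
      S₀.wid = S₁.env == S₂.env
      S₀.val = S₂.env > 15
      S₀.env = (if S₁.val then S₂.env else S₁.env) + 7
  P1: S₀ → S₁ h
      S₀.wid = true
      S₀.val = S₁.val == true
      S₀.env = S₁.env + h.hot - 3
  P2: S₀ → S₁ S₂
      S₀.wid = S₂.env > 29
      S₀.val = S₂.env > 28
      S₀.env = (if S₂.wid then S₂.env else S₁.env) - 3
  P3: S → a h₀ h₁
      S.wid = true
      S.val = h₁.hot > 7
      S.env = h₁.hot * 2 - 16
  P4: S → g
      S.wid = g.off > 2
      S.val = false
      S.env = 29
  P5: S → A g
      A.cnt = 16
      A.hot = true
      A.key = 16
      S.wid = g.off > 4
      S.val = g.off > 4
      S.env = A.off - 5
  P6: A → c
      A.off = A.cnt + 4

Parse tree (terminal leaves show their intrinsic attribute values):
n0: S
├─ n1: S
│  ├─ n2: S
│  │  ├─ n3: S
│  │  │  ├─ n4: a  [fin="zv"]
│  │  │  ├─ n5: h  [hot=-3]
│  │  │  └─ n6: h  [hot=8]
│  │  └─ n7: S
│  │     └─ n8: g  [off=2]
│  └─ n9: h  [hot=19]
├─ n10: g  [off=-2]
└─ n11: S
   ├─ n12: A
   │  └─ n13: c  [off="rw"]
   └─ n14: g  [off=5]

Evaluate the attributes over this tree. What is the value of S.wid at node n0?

false

1. n4.fin = "zv"  [terminal]
2. n5.hot = -3  [terminal]
3. n6.hot = 8  [terminal]
4. n3.wid = true  [true]
5. n3.val = true  [h₁.hot > 7]
6. n3.env = 0  [h₁.hot * 2 - 16]
7. n8.off = 2  [terminal]
8. n7.wid = false  [g.off > 2]
9. n7.val = false  [false]
10. n7.env = 29  [29]
11. n2.wid = false  [S₂.env > 29]
12. n2.val = true  [S₂.env > 28]
13. n2.env = -3  [(if S₂.wid then S₂.env else S₁.env) - 3]
14. n9.hot = 19  [terminal]
15. n1.wid = true  [true]
16. n1.val = true  [S₁.val == true]
17. n1.env = 13  [S₁.env + h.hot - 3]
18. n10.off = -2  [terminal]
19. n12.cnt = 16  [16]
20. n12.hot = true  [true]
21. n12.key = 16  [16]
22. n13.off = "rw"  [terminal]
23. n12.off = 20  [A.cnt + 4]
24. n14.off = 5  [terminal]
25. n11.wid = true  [g.off > 4]
26. n11.val = true  [g.off > 4]
27. n11.env = 15  [A.off - 5]
28. n0.wid = false  [S₁.env == S₂.env]
29. n0.val = false  [S₂.env > 15]
30. n0.env = 22  [(if S₁.val then S₂.env else S₁.env) + 7]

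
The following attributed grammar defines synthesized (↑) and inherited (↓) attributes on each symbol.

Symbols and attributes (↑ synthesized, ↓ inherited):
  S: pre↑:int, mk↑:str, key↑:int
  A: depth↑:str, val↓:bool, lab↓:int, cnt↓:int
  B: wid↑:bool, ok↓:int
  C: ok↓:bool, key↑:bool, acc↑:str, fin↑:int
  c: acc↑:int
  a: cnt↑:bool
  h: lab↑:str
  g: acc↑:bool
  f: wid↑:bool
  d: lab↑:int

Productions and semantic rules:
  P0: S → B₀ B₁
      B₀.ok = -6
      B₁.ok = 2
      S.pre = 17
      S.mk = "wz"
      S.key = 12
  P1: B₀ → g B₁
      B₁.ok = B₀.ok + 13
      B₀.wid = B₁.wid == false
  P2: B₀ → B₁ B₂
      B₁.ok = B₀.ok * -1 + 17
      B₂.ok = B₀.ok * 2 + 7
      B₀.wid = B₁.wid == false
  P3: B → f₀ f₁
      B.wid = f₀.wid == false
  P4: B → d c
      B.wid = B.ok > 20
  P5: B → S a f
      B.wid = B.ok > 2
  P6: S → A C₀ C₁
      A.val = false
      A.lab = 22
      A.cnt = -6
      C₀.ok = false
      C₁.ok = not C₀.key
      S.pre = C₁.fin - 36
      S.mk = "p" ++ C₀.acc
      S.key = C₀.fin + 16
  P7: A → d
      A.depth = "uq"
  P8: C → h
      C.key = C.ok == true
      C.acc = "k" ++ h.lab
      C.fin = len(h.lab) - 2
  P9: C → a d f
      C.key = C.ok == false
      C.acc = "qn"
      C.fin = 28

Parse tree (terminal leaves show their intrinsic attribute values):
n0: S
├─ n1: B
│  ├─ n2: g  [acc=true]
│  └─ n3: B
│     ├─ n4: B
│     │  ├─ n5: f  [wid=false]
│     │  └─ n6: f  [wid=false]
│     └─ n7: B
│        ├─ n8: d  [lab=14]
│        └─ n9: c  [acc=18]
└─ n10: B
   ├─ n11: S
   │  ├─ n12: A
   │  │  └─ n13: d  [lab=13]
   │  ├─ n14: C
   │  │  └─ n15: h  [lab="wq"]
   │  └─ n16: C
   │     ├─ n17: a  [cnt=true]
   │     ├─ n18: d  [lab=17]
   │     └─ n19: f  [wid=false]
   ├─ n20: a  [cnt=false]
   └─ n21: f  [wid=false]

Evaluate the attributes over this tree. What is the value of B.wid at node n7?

true

1. n1.ok = -6  [-6]
2. n2.acc = true  [terminal]
3. n3.ok = 7  [B₀.ok + 13]
4. n4.ok = 10  [B₀.ok * -1 + 17]
5. n5.wid = false  [terminal]
6. n6.wid = false  [terminal]
7. n4.wid = true  [f₀.wid == false]
8. n7.ok = 21  [B₀.ok * 2 + 7]
9. n8.lab = 14  [terminal]
10. n9.acc = 18  [terminal]
11. n7.wid = true  [B.ok > 20]
12. n3.wid = false  [B₁.wid == false]
13. n1.wid = true  [B₁.wid == false]
14. n10.ok = 2  [2]
15. n12.val = false  [false]
16. n12.lab = 22  [22]
17. n12.cnt = -6  [-6]
18. n13.lab = 13  [terminal]
19. n12.depth = "uq"  ["uq"]
20. n14.ok = false  [false]
21. n15.lab = "wq"  [terminal]
22. n14.key = false  [C.ok == true]
23. n14.acc = "kwq"  ["k" ++ h.lab]
24. n14.fin = 0  [len(h.lab) - 2]
25. n16.ok = true  [not C₀.key]
26. n17.cnt = true  [terminal]
27. n18.lab = 17  [terminal]
28. n19.wid = false  [terminal]
29. n16.key = false  [C.ok == false]
30. n16.acc = "qn"  ["qn"]
31. n16.fin = 28  [28]
32. n11.pre = -8  [C₁.fin - 36]
33. n11.mk = "pkwq"  ["p" ++ C₀.acc]
34. n11.key = 16  [C₀.fin + 16]
35. n20.cnt = false  [terminal]
36. n21.wid = false  [terminal]
37. n10.wid = false  [B.ok > 2]
38. n0.pre = 17  [17]
39. n0.mk = "wz"  ["wz"]
40. n0.key = 12  [12]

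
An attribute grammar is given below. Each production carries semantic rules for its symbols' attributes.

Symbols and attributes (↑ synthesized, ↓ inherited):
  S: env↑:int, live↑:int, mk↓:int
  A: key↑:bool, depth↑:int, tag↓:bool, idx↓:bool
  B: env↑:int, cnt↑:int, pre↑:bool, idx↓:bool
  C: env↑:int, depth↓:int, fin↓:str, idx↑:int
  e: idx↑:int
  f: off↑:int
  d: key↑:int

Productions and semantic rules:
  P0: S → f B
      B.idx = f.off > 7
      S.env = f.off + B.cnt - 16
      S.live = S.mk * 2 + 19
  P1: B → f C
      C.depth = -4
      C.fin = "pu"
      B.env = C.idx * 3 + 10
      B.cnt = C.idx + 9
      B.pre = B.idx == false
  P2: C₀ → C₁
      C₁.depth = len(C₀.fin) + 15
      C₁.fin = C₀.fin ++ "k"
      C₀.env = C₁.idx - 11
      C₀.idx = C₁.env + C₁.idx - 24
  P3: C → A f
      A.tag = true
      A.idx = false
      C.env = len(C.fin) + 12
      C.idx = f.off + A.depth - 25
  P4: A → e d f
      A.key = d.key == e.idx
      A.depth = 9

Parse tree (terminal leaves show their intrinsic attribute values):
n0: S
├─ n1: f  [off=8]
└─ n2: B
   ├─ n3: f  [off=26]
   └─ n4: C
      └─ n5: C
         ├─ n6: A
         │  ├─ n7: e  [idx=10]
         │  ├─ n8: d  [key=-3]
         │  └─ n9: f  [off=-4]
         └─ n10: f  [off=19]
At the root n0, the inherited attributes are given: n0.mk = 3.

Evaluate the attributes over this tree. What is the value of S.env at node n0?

-5

1. n0.mk = 3  [given at root]
2. n1.off = 8  [terminal]
3. n2.idx = true  [f.off > 7]
4. n3.off = 26  [terminal]
5. n4.depth = -4  [-4]
6. n4.fin = "pu"  ["pu"]
7. n5.depth = 17  [len(C₀.fin) + 15]
8. n5.fin = "puk"  [C₀.fin ++ "k"]
9. n6.tag = true  [true]
10. n6.idx = false  [false]
11. n7.idx = 10  [terminal]
12. n8.key = -3  [terminal]
13. n9.off = -4  [terminal]
14. n6.key = false  [d.key == e.idx]
15. n6.depth = 9  [9]
16. n10.off = 19  [terminal]
17. n5.env = 15  [len(C.fin) + 12]
18. n5.idx = 3  [f.off + A.depth - 25]
19. n4.env = -8  [C₁.idx - 11]
20. n4.idx = -6  [C₁.env + C₁.idx - 24]
21. n2.env = -8  [C.idx * 3 + 10]
22. n2.cnt = 3  [C.idx + 9]
23. n2.pre = false  [B.idx == false]
24. n0.env = -5  [f.off + B.cnt - 16]
25. n0.live = 25  [S.mk * 2 + 19]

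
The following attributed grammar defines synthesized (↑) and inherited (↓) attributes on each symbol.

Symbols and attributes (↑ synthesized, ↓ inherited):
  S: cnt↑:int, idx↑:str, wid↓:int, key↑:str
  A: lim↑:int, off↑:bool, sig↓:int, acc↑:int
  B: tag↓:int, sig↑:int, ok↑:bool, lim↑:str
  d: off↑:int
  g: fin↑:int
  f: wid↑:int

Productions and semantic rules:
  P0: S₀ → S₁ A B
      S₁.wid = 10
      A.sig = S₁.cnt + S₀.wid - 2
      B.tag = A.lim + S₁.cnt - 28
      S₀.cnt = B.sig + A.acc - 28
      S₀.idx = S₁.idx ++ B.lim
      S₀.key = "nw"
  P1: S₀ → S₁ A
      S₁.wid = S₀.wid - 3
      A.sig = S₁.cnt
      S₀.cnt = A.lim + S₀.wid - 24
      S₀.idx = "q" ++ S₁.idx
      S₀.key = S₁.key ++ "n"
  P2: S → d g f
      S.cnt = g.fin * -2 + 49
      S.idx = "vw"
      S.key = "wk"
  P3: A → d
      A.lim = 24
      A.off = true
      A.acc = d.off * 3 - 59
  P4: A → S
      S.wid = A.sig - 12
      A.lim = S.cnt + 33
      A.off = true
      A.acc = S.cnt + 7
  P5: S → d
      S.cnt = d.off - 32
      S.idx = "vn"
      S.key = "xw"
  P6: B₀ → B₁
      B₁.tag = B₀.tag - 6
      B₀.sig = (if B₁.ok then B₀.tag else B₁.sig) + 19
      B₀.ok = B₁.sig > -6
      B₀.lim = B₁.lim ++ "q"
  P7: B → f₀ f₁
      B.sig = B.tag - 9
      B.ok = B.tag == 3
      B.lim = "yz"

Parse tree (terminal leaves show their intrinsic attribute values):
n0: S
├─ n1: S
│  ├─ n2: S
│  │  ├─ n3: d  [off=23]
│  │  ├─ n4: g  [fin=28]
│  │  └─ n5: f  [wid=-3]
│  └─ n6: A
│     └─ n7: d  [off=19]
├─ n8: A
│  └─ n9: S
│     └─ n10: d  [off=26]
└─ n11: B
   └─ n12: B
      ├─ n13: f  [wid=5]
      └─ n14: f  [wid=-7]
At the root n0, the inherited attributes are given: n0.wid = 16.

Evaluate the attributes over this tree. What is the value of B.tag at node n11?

1. n0.wid = 16  [given at root]
2. n1.wid = 10  [10]
3. n2.wid = 7  [S₀.wid - 3]
4. n3.off = 23  [terminal]
5. n4.fin = 28  [terminal]
6. n5.wid = -3  [terminal]
7. n2.cnt = -7  [g.fin * -2 + 49]
8. n2.idx = "vw"  ["vw"]
9. n2.key = "wk"  ["wk"]
10. n6.sig = -7  [S₁.cnt]
11. n7.off = 19  [terminal]
12. n6.lim = 24  [24]
13. n6.off = true  [true]
14. n6.acc = -2  [d.off * 3 - 59]
15. n1.cnt = 10  [A.lim + S₀.wid - 24]
16. n1.idx = "qvw"  ["q" ++ S₁.idx]
17. n1.key = "wkn"  [S₁.key ++ "n"]
18. n8.sig = 24  [S₁.cnt + S₀.wid - 2]
19. n9.wid = 12  [A.sig - 12]
20. n10.off = 26  [terminal]
21. n9.cnt = -6  [d.off - 32]
22. n9.idx = "vn"  ["vn"]
23. n9.key = "xw"  ["xw"]
24. n8.lim = 27  [S.cnt + 33]
25. n8.off = true  [true]
26. n8.acc = 1  [S.cnt + 7]
27. n11.tag = 9  [A.lim + S₁.cnt - 28]
28. n12.tag = 3  [B₀.tag - 6]
29. n13.wid = 5  [terminal]
30. n14.wid = -7  [terminal]
31. n12.sig = -6  [B.tag - 9]
32. n12.ok = true  [B.tag == 3]
33. n12.lim = "yz"  ["yz"]
34. n11.sig = 28  [(if B₁.ok then B₀.tag else B₁.sig) + 19]
35. n11.ok = false  [B₁.sig > -6]
36. n11.lim = "yzq"  [B₁.lim ++ "q"]
37. n0.cnt = 1  [B.sig + A.acc - 28]
38. n0.idx = "qvwyzq"  [S₁.idx ++ B.lim]
39. n0.key = "nw"  ["nw"]

9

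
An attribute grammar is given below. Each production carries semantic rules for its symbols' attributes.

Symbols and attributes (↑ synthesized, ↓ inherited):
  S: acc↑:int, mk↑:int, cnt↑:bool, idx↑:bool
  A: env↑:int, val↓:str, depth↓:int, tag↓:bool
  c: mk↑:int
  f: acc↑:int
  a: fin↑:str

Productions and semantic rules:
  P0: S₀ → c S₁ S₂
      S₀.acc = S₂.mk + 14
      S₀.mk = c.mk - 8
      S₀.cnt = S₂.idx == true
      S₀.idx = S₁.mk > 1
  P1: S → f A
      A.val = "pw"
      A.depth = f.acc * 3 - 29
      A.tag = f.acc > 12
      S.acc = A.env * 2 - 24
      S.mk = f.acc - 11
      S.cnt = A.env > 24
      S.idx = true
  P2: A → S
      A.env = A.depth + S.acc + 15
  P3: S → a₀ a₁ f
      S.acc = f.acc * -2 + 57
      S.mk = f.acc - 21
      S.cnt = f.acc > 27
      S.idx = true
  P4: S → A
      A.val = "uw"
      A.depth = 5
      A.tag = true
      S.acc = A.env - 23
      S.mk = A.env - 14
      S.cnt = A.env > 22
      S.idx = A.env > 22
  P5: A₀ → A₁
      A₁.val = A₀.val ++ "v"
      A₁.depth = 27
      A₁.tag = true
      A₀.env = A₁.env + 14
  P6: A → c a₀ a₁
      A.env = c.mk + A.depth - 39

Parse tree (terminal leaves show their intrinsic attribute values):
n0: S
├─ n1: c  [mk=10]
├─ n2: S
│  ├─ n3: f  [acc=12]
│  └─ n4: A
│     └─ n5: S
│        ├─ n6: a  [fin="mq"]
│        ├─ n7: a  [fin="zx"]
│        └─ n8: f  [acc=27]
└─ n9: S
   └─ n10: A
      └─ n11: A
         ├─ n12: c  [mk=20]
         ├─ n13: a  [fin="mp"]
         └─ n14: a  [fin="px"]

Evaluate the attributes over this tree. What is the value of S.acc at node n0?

1. n1.mk = 10  [terminal]
2. n3.acc = 12  [terminal]
3. n4.val = "pw"  ["pw"]
4. n4.depth = 7  [f.acc * 3 - 29]
5. n4.tag = false  [f.acc > 12]
6. n6.fin = "mq"  [terminal]
7. n7.fin = "zx"  [terminal]
8. n8.acc = 27  [terminal]
9. n5.acc = 3  [f.acc * -2 + 57]
10. n5.mk = 6  [f.acc - 21]
11. n5.cnt = false  [f.acc > 27]
12. n5.idx = true  [true]
13. n4.env = 25  [A.depth + S.acc + 15]
14. n2.acc = 26  [A.env * 2 - 24]
15. n2.mk = 1  [f.acc - 11]
16. n2.cnt = true  [A.env > 24]
17. n2.idx = true  [true]
18. n10.val = "uw"  ["uw"]
19. n10.depth = 5  [5]
20. n10.tag = true  [true]
21. n11.val = "uwv"  [A₀.val ++ "v"]
22. n11.depth = 27  [27]
23. n11.tag = true  [true]
24. n12.mk = 20  [terminal]
25. n13.fin = "mp"  [terminal]
26. n14.fin = "px"  [terminal]
27. n11.env = 8  [c.mk + A.depth - 39]
28. n10.env = 22  [A₁.env + 14]
29. n9.acc = -1  [A.env - 23]
30. n9.mk = 8  [A.env - 14]
31. n9.cnt = false  [A.env > 22]
32. n9.idx = false  [A.env > 22]
33. n0.acc = 22  [S₂.mk + 14]
34. n0.mk = 2  [c.mk - 8]
35. n0.cnt = false  [S₂.idx == true]
36. n0.idx = false  [S₁.mk > 1]

22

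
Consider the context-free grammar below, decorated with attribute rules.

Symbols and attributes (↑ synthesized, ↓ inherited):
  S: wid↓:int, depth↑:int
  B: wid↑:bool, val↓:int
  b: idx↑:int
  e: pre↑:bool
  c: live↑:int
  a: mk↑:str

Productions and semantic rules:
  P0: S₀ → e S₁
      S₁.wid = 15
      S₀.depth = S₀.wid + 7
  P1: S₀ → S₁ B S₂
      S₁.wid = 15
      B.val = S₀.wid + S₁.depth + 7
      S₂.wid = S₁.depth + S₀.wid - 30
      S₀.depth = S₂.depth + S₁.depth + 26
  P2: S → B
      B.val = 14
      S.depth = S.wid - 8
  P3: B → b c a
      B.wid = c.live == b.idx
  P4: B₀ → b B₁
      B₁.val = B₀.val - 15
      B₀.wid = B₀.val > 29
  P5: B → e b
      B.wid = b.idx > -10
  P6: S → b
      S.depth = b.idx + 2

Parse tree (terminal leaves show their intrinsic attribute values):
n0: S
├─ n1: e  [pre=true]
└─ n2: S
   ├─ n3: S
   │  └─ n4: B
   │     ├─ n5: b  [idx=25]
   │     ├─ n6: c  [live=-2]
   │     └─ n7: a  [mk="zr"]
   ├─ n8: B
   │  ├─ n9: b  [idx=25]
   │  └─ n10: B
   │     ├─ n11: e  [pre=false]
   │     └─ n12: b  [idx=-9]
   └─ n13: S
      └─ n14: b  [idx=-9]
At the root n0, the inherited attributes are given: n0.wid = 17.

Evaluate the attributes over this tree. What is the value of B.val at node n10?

1. n0.wid = 17  [given at root]
2. n1.pre = true  [terminal]
3. n2.wid = 15  [15]
4. n3.wid = 15  [15]
5. n4.val = 14  [14]
6. n5.idx = 25  [terminal]
7. n6.live = -2  [terminal]
8. n7.mk = "zr"  [terminal]
9. n4.wid = false  [c.live == b.idx]
10. n3.depth = 7  [S.wid - 8]
11. n8.val = 29  [S₀.wid + S₁.depth + 7]
12. n9.idx = 25  [terminal]
13. n10.val = 14  [B₀.val - 15]
14. n11.pre = false  [terminal]
15. n12.idx = -9  [terminal]
16. n10.wid = true  [b.idx > -10]
17. n8.wid = false  [B₀.val > 29]
18. n13.wid = -8  [S₁.depth + S₀.wid - 30]
19. n14.idx = -9  [terminal]
20. n13.depth = -7  [b.idx + 2]
21. n2.depth = 26  [S₂.depth + S₁.depth + 26]
22. n0.depth = 24  [S₀.wid + 7]

14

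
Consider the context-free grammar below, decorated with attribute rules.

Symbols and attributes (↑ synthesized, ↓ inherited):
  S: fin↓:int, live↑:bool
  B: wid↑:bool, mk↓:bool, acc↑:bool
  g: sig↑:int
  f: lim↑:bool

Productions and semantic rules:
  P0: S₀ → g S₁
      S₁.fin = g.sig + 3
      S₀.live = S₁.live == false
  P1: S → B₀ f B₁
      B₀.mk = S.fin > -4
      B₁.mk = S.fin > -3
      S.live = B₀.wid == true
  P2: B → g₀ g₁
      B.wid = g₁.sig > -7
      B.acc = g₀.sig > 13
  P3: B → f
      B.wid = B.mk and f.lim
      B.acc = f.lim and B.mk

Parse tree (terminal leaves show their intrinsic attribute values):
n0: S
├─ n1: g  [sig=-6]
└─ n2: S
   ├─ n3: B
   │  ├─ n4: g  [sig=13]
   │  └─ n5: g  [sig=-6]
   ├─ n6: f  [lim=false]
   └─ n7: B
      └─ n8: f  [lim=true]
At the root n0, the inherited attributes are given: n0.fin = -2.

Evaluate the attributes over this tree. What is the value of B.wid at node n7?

false

1. n0.fin = -2  [given at root]
2. n1.sig = -6  [terminal]
3. n2.fin = -3  [g.sig + 3]
4. n3.mk = true  [S.fin > -4]
5. n4.sig = 13  [terminal]
6. n5.sig = -6  [terminal]
7. n3.wid = true  [g₁.sig > -7]
8. n3.acc = false  [g₀.sig > 13]
9. n6.lim = false  [terminal]
10. n7.mk = false  [S.fin > -3]
11. n8.lim = true  [terminal]
12. n7.wid = false  [B.mk and f.lim]
13. n7.acc = false  [f.lim and B.mk]
14. n2.live = true  [B₀.wid == true]
15. n0.live = false  [S₁.live == false]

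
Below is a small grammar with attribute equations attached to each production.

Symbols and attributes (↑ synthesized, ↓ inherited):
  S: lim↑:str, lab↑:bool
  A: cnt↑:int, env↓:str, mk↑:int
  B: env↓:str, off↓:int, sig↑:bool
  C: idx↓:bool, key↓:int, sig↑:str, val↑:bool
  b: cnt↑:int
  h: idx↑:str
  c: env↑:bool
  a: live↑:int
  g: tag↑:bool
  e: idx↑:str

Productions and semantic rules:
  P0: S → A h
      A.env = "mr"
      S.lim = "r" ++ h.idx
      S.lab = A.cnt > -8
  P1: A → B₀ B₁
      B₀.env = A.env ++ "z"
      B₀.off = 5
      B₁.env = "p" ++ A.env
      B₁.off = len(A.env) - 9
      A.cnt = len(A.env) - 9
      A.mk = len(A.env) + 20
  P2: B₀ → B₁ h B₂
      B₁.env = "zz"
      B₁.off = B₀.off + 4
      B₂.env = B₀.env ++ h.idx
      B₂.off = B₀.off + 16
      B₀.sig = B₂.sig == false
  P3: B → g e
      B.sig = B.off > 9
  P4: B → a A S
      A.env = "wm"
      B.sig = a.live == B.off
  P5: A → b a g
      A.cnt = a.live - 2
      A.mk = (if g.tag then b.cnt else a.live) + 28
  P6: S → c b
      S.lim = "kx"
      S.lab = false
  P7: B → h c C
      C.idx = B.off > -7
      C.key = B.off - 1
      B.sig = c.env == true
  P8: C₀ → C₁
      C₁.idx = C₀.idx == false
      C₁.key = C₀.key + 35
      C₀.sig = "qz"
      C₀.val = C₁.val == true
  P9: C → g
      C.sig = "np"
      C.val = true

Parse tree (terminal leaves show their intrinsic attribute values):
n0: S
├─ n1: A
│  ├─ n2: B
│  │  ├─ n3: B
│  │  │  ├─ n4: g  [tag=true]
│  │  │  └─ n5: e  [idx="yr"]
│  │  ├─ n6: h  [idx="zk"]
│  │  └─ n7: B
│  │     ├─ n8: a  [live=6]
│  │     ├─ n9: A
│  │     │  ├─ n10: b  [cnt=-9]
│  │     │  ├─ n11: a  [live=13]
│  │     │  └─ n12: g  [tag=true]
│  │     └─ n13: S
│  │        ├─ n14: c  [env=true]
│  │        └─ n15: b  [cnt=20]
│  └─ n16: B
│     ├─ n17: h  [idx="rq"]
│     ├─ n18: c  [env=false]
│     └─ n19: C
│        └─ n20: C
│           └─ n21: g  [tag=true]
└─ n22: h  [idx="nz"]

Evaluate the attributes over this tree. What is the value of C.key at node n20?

27

1. n1.env = "mr"  ["mr"]
2. n2.env = "mrz"  [A.env ++ "z"]
3. n2.off = 5  [5]
4. n3.env = "zz"  ["zz"]
5. n3.off = 9  [B₀.off + 4]
6. n4.tag = true  [terminal]
7. n5.idx = "yr"  [terminal]
8. n3.sig = false  [B.off > 9]
9. n6.idx = "zk"  [terminal]
10. n7.env = "mrzzk"  [B₀.env ++ h.idx]
11. n7.off = 21  [B₀.off + 16]
12. n8.live = 6  [terminal]
13. n9.env = "wm"  ["wm"]
14. n10.cnt = -9  [terminal]
15. n11.live = 13  [terminal]
16. n12.tag = true  [terminal]
17. n9.cnt = 11  [a.live - 2]
18. n9.mk = 19  [(if g.tag then b.cnt else a.live) + 28]
19. n14.env = true  [terminal]
20. n15.cnt = 20  [terminal]
21. n13.lim = "kx"  ["kx"]
22. n13.lab = false  [false]
23. n7.sig = false  [a.live == B.off]
24. n2.sig = true  [B₂.sig == false]
25. n16.env = "pmr"  ["p" ++ A.env]
26. n16.off = -7  [len(A.env) - 9]
27. n17.idx = "rq"  [terminal]
28. n18.env = false  [terminal]
29. n19.idx = false  [B.off > -7]
30. n19.key = -8  [B.off - 1]
31. n20.idx = true  [C₀.idx == false]
32. n20.key = 27  [C₀.key + 35]
33. n21.tag = true  [terminal]
34. n20.sig = "np"  ["np"]
35. n20.val = true  [true]
36. n19.sig = "qz"  ["qz"]
37. n19.val = true  [C₁.val == true]
38. n16.sig = false  [c.env == true]
39. n1.cnt = -7  [len(A.env) - 9]
40. n1.mk = 22  [len(A.env) + 20]
41. n22.idx = "nz"  [terminal]
42. n0.lim = "rnz"  ["r" ++ h.idx]
43. n0.lab = true  [A.cnt > -8]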